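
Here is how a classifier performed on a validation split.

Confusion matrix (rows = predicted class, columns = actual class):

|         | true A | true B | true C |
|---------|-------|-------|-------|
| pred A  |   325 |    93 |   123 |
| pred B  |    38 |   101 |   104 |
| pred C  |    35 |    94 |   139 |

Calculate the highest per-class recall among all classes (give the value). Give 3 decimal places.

0.817

Per-class recall (TP/(TP+FN)):
  A: TP=325, FN=38+35=73 → 325/398 = 0.8166
  B: TP=101, FN=93+94=187 → 101/288 = 0.3507
  C: TP=139, FN=123+104=227 → 139/366 = 0.3798
Highest is class 'A' with recall = 0.817.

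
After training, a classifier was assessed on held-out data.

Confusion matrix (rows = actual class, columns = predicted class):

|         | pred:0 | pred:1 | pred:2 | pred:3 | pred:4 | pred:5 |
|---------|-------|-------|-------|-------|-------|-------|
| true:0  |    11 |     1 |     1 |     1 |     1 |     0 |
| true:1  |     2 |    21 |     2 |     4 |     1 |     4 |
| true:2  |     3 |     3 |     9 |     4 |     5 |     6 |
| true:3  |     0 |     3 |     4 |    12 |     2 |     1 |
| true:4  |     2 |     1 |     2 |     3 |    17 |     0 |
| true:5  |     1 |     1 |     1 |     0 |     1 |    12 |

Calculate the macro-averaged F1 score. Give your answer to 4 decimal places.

0.5769

Per-class F1 score (2·TP/(2·TP+FP+FN)):
  0: TP=11, FP=2+3+0+2+1=8, FN=1+1+1+1+0=4 → 22/34 = 0.64706
  1: TP=21, FP=1+3+3+1+1=9, FN=2+2+4+1+4=13 → 42/64 = 0.65625
  2: TP=9, FP=1+2+4+2+1=10, FN=3+3+4+5+6=21 → 18/49 = 0.36735
  3: TP=12, FP=1+4+4+3+0=12, FN=0+3+4+2+1=10 → 24/46 = 0.52174
  4: TP=17, FP=1+1+5+2+1=10, FN=2+1+2+3+0=8 → 34/52 = 0.65385
  5: TP=12, FP=0+4+6+1+0=11, FN=1+1+1+0+1=4 → 24/39 = 0.61538
Macro-F1 score = mean = (0.64706 + 0.65625 + 0.36735 + 0.52174 + 0.65385 + 0.61538) / 6 = 0.5769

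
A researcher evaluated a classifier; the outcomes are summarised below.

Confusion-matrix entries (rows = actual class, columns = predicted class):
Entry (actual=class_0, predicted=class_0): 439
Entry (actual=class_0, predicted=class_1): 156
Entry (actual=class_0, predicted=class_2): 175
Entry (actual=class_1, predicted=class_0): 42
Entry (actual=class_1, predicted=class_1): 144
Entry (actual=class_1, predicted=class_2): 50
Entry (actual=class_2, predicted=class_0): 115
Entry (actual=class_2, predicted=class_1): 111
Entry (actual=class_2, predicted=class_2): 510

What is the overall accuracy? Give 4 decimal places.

0.6274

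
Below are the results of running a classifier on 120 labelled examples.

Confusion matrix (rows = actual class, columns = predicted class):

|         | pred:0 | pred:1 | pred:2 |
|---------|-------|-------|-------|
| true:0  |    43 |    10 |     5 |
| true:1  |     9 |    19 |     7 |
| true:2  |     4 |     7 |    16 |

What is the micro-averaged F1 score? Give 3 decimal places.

Micro-averaging pools counts across classes: ΣTP=78, ΣFP=42, ΣFN=42.
Micro-F1 score = 2·TP/(2·TP+FP+FN) on pooled counts = 0.650 (equals overall accuracy in single-label multiclass).

0.650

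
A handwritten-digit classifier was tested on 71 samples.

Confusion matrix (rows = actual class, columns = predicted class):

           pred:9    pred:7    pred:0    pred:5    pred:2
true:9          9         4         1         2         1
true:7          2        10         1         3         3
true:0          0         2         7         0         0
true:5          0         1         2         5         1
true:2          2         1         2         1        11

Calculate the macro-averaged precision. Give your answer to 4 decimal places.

0.5857

Per-class precision (TP/(TP+FP)):
  9: TP=9, FP=2+0+0+2=4 → 9/13 = 0.69231
  7: TP=10, FP=4+2+1+1=8 → 10/18 = 0.55556
  0: TP=7, FP=1+1+2+2=6 → 7/13 = 0.53846
  5: TP=5, FP=2+3+0+1=6 → 5/11 = 0.45455
  2: TP=11, FP=1+3+0+1=5 → 11/16 = 0.68750
Macro-precision = mean = (0.69231 + 0.55556 + 0.53846 + 0.45455 + 0.68750) / 5 = 0.5857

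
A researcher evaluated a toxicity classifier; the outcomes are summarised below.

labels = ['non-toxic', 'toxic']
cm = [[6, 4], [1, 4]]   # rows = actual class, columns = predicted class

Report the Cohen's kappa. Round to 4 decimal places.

Observed agreement pₒ = trace/N = 10/15 = 0.66667
Expected agreement pₑ = Σ (rowᵢ·colᵢ)/N² = (10·7 + 5·8)/15² = 0.48889
κ = (pₒ − pₑ)/(1 − pₑ) = (0.66667 − 0.48889)/(1 − 0.48889) = 0.3478

0.3478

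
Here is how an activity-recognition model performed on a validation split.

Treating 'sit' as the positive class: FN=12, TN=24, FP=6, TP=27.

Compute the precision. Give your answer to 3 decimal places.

Precision = TP/(TP+FP) = 27/(27+6) = 27/33 = 0.818

0.818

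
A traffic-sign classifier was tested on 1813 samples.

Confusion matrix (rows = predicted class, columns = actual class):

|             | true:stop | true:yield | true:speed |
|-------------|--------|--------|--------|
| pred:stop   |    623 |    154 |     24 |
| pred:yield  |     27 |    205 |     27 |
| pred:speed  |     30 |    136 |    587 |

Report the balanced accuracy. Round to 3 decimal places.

0.750

Balanced accuracy = mean of per-class recall.
  stop: recall = 623/680 = 0.9162
  yield: recall = 205/495 = 0.4141
  speed: recall = 587/638 = 0.9201
Mean = (0.9162 + 0.4141 + 0.9201) / 3 = 0.750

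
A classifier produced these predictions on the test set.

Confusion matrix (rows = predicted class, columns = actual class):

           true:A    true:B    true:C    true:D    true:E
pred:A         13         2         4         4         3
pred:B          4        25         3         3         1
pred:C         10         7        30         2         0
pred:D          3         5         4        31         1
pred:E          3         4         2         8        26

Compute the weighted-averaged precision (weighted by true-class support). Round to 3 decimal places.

Per-class precision (TP/(TP+FP)):
  A: TP=13, FP=2+4+4+3=13 → 13/26 = 0.5000
  B: TP=25, FP=4+3+3+1=11 → 25/36 = 0.6944
  C: TP=30, FP=10+7+2+0=19 → 30/49 = 0.6122
  D: TP=31, FP=3+5+4+1=13 → 31/44 = 0.7045
  E: TP=26, FP=3+4+2+8=17 → 26/43 = 0.6047
Weighted-precision = Σ (supportᵢ/N)·precisionᵢ with N=198: (33/198)·0.5000 + (43/198)·0.6944 + (43/198)·0.6122 + (48/198)·0.7045 + (31/198)·0.6047 = 0.633

0.633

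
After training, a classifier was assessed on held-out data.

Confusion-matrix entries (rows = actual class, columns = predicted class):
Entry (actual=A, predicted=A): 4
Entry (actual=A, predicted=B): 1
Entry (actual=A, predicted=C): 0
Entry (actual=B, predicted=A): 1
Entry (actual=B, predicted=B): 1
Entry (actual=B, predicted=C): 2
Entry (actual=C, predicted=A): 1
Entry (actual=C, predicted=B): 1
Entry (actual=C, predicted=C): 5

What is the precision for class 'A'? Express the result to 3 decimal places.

Take TP from the diagonal, FP from the rest of the 'A' prediction marginal, FN from the rest of the 'A' actual marginal.
precision = TP/(TP+FP).
A: TP=4, FP=1+1=2 → 4/6 = 0.6667

0.667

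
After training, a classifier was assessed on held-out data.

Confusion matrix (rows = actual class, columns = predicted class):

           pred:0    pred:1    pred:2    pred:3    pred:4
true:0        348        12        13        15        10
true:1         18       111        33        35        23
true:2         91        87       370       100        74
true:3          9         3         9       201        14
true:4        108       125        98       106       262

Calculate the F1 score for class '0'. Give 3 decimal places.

F1 score = 2·TP/(2·TP+FP+FN).
0: TP=348, FP=18+91+9+108=226, FN=12+13+15+10=50 → 696/972 = 0.7160

0.716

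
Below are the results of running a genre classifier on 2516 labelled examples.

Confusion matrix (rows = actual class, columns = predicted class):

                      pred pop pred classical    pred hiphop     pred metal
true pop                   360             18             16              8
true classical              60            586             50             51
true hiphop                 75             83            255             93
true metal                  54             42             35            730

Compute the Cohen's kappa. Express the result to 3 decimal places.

0.682

Observed agreement pₒ = trace/N = 1931/2516 = 0.7675
Expected agreement pₑ = Σ (rowᵢ·colᵢ)/N² = (402·549 + 747·729 + 506·356 + 861·882)/2516² = 0.2693
κ = (pₒ − pₑ)/(1 − pₑ) = (0.7675 − 0.2693)/(1 − 0.2693) = 0.682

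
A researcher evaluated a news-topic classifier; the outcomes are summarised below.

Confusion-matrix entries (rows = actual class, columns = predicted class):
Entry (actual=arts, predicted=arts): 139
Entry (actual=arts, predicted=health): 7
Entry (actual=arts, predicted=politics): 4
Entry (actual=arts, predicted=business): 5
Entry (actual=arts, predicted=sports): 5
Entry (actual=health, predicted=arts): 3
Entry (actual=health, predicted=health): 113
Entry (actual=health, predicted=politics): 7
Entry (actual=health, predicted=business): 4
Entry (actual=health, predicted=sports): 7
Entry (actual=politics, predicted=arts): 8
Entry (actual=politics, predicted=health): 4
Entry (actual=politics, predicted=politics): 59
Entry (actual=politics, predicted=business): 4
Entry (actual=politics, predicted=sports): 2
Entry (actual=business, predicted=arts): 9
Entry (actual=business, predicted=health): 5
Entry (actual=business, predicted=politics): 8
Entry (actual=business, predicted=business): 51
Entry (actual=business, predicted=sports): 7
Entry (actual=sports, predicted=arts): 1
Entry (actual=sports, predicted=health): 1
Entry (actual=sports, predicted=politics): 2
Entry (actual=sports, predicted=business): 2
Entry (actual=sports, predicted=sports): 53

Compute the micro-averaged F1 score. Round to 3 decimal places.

0.814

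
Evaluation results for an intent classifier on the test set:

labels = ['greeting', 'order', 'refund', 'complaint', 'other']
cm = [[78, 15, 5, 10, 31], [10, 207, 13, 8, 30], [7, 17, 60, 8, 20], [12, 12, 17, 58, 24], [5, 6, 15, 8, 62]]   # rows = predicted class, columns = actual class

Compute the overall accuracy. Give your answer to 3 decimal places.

Accuracy = trace / total = (78+207+60+58+62=465) / 738 = 465/738 = 0.630

0.630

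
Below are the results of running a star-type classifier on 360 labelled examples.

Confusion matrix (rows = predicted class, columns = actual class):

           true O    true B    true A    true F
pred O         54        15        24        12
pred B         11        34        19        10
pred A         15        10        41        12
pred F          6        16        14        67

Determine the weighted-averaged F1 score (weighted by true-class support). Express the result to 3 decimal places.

Per-class F1 score (2·TP/(2·TP+FP+FN)):
  O: TP=54, FP=15+24+12=51, FN=11+15+6=32 → 108/191 = 0.5654
  B: TP=34, FP=11+19+10=40, FN=15+10+16=41 → 68/149 = 0.4564
  A: TP=41, FP=15+10+12=37, FN=24+19+14=57 → 82/176 = 0.4659
  F: TP=67, FP=6+16+14=36, FN=12+10+12=34 → 134/204 = 0.6569
Weighted-F1 score = Σ (supportᵢ/N)·F1 scoreᵢ with N=360: (86/360)·0.5654 + (75/360)·0.4564 + (98/360)·0.4659 + (101/360)·0.6569 = 0.541

0.541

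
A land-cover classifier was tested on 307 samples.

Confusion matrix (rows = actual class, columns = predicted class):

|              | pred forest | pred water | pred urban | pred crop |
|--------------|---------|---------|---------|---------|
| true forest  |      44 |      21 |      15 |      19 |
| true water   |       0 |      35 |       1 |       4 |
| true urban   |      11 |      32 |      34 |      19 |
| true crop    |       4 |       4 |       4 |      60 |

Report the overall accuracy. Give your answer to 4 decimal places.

0.5635

Accuracy = trace / total = (44+35+34+60=173) / 307 = 173/307 = 0.5635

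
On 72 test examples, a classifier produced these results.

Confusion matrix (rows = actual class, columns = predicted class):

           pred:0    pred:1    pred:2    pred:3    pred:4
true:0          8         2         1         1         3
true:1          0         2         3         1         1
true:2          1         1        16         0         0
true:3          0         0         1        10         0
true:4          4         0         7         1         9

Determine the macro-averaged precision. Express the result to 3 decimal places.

0.610

Per-class precision (TP/(TP+FP)):
  0: TP=8, FP=0+1+0+4=5 → 8/13 = 0.6154
  1: TP=2, FP=2+1+0+0=3 → 2/5 = 0.4000
  2: TP=16, FP=1+3+1+7=12 → 16/28 = 0.5714
  3: TP=10, FP=1+1+0+1=3 → 10/13 = 0.7692
  4: TP=9, FP=3+1+0+0=4 → 9/13 = 0.6923
Macro-precision = mean = (0.6154 + 0.4000 + 0.5714 + 0.7692 + 0.6923) / 5 = 0.610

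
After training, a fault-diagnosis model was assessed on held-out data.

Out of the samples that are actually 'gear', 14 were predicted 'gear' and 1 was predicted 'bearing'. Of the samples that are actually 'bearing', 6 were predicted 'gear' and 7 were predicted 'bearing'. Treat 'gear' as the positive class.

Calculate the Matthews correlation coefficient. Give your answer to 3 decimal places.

0.521

MCC = (TP·TN − FP·FN) / √((TP+FP)(TP+FN)(TN+FP)(TN+FN))
Numerator = 14·7 − 6·1 = 92
Denominator = √(20·15·13·8) = √31200 = 176.6352
MCC = 92 / 176.6352 = 0.521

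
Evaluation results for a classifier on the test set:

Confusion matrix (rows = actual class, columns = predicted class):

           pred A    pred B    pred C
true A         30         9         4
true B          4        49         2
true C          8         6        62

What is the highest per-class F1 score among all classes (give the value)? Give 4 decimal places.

0.8611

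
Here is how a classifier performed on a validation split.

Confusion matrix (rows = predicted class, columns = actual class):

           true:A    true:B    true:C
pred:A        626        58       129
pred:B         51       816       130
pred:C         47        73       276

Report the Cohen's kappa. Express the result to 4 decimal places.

0.6552

Observed agreement pₒ = trace/N = 1718/2206 = 0.77879
Expected agreement pₑ = Σ (rowᵢ·colᵢ)/N² = (724·813 + 947·997 + 535·396)/2206² = 0.35850
κ = (pₒ − pₑ)/(1 − pₑ) = (0.77879 − 0.35850)/(1 − 0.35850) = 0.6552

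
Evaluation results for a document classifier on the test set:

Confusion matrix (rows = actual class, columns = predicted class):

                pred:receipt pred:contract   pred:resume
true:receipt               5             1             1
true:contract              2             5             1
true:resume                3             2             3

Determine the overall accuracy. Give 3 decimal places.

0.565

Accuracy = trace / total = (5+5+3=13) / 23 = 13/23 = 0.565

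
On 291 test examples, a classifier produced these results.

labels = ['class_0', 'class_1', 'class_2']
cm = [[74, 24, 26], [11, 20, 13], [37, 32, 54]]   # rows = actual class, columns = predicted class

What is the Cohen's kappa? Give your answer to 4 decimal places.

0.2402

Observed agreement pₒ = trace/N = 148/291 = 0.50859
Expected agreement pₑ = Σ (rowᵢ·colᵢ)/N² = (124·122 + 44·76 + 123·93)/291² = 0.35322
κ = (pₒ − pₑ)/(1 − pₑ) = (0.50859 − 0.35322)/(1 − 0.35322) = 0.2402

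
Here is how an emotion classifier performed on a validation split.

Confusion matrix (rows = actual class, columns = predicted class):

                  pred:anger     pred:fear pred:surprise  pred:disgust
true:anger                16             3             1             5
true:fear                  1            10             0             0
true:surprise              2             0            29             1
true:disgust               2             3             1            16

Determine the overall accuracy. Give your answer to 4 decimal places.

0.7889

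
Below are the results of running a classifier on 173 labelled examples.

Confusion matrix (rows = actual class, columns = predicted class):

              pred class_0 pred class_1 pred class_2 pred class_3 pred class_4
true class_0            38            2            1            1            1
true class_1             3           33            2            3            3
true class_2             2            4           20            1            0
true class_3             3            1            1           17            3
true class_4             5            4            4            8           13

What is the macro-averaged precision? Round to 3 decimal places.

Per-class precision (TP/(TP+FP)):
  class_0: TP=38, FP=3+2+3+5=13 → 38/51 = 0.7451
  class_1: TP=33, FP=2+4+1+4=11 → 33/44 = 0.7500
  class_2: TP=20, FP=1+2+1+4=8 → 20/28 = 0.7143
  class_3: TP=17, FP=1+3+1+8=13 → 17/30 = 0.5667
  class_4: TP=13, FP=1+3+0+3=7 → 13/20 = 0.6500
Macro-precision = mean = (0.7451 + 0.7500 + 0.7143 + 0.5667 + 0.6500) / 5 = 0.685

0.685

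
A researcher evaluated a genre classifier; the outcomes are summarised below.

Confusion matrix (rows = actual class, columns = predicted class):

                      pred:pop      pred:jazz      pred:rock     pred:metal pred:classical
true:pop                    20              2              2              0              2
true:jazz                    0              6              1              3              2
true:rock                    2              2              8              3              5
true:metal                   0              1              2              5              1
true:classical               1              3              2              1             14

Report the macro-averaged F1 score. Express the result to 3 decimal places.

Per-class F1 score (2·TP/(2·TP+FP+FN)):
  pop: TP=20, FP=0+2+0+1=3, FN=2+2+0+2=6 → 40/49 = 0.8163
  jazz: TP=6, FP=2+2+1+3=8, FN=0+1+3+2=6 → 12/26 = 0.4615
  rock: TP=8, FP=2+1+2+2=7, FN=2+2+3+5=12 → 16/35 = 0.4571
  metal: TP=5, FP=0+3+3+1=7, FN=0+1+2+1=4 → 10/21 = 0.4762
  classical: TP=14, FP=2+2+5+1=10, FN=1+3+2+1=7 → 28/45 = 0.6222
Macro-F1 score = mean = (0.8163 + 0.4615 + 0.4571 + 0.4762 + 0.6222) / 5 = 0.567

0.567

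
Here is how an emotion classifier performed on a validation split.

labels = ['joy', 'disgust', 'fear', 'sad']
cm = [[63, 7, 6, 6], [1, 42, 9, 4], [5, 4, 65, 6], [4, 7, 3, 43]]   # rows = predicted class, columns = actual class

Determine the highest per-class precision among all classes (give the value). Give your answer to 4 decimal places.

Per-class precision (TP/(TP+FP)):
  joy: TP=63, FP=7+6+6=19 → 63/82 = 0.76829
  disgust: TP=42, FP=1+9+4=14 → 42/56 = 0.75000
  fear: TP=65, FP=5+4+6=15 → 65/80 = 0.81250
  sad: TP=43, FP=4+7+3=14 → 43/57 = 0.75439
Highest is class 'fear' with precision = 0.8125.

0.8125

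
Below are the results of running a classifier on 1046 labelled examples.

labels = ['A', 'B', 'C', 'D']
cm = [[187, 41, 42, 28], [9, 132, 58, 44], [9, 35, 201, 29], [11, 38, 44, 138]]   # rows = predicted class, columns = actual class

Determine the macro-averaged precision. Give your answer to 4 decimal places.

0.6254

Per-class precision (TP/(TP+FP)):
  A: TP=187, FP=41+42+28=111 → 187/298 = 0.62752
  B: TP=132, FP=9+58+44=111 → 132/243 = 0.54321
  C: TP=201, FP=9+35+29=73 → 201/274 = 0.73358
  D: TP=138, FP=11+38+44=93 → 138/231 = 0.59740
Macro-precision = mean = (0.62752 + 0.54321 + 0.73358 + 0.59740) / 4 = 0.6254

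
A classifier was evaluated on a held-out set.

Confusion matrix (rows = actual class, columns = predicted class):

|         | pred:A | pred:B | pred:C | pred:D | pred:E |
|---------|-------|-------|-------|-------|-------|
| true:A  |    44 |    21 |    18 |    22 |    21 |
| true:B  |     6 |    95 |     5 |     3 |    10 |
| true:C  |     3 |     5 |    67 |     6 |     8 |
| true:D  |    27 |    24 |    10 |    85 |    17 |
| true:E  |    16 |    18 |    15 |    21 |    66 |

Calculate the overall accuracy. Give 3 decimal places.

Accuracy = trace / total = (44+95+67+85+66=357) / 633 = 357/633 = 0.564

0.564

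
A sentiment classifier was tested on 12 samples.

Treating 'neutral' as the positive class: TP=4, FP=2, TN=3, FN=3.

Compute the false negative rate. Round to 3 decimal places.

0.429

FNR = FN/(FN+TP) = 3/(3+4) = 0.429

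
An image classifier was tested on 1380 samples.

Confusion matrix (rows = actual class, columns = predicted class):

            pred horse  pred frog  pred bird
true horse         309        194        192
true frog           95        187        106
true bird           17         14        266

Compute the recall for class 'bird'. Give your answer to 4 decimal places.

0.8956

recall = TP/(TP+FN).
bird: TP=266, FN=17+14=31 → 266/297 = 0.89562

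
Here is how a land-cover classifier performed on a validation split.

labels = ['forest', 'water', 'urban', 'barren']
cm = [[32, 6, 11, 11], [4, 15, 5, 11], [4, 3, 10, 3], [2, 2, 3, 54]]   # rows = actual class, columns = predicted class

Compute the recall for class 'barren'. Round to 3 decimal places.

recall = TP/(TP+FN).
barren: TP=54, FN=2+2+3=7 → 54/61 = 0.8852

0.885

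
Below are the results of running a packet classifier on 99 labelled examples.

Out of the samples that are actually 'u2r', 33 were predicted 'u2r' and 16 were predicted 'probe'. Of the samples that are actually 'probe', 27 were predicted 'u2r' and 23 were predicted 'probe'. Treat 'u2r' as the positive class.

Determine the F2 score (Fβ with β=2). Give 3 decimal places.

0.645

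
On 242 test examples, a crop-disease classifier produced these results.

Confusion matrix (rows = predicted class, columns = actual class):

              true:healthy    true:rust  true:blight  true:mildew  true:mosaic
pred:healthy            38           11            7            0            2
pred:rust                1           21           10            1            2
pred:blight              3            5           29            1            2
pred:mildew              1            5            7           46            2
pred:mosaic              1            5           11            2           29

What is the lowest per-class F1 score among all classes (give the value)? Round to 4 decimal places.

Per-class F1 score (2·TP/(2·TP+FP+FN)):
  healthy: TP=38, FP=11+7+0+2=20, FN=1+3+1+1=6 → 76/102 = 0.74510
  rust: TP=21, FP=1+10+1+2=14, FN=11+5+5+5=26 → 42/82 = 0.51220
  blight: TP=29, FP=3+5+1+2=11, FN=7+10+7+11=35 → 58/104 = 0.55769
  mildew: TP=46, FP=1+5+7+2=15, FN=0+1+1+2=4 → 92/111 = 0.82883
  mosaic: TP=29, FP=1+5+11+2=19, FN=2+2+2+2=8 → 58/85 = 0.68235
Lowest is class 'rust' with F1 score = 0.5122.

0.5122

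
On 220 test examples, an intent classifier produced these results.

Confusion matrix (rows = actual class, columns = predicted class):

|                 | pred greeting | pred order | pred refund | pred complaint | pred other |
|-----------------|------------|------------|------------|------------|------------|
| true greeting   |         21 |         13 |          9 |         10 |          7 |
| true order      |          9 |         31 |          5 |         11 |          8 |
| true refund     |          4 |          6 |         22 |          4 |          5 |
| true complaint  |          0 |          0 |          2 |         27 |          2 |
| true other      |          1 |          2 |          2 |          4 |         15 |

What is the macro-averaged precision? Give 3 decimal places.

Per-class precision (TP/(TP+FP)):
  greeting: TP=21, FP=9+4+0+1=14 → 21/35 = 0.6000
  order: TP=31, FP=13+6+0+2=21 → 31/52 = 0.5962
  refund: TP=22, FP=9+5+2+2=18 → 22/40 = 0.5500
  complaint: TP=27, FP=10+11+4+4=29 → 27/56 = 0.4821
  other: TP=15, FP=7+8+5+2=22 → 15/37 = 0.4054
Macro-precision = mean = (0.6000 + 0.5962 + 0.5500 + 0.4821 + 0.4054) / 5 = 0.527

0.527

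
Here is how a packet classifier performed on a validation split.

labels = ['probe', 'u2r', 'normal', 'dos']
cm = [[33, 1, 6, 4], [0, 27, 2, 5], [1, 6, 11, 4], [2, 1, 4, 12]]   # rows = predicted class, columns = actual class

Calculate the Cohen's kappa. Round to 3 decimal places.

0.588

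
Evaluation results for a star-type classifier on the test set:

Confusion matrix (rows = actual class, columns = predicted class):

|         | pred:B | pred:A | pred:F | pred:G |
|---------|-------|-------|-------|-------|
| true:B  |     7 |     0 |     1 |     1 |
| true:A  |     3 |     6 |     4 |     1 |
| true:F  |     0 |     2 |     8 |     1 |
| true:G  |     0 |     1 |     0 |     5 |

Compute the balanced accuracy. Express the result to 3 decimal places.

0.692

Balanced accuracy = mean of per-class recall.
  B: recall = 7/9 = 0.7778
  A: recall = 6/14 = 0.4286
  F: recall = 8/11 = 0.7273
  G: recall = 5/6 = 0.8333
Mean = (0.7778 + 0.4286 + 0.7273 + 0.8333) / 4 = 0.692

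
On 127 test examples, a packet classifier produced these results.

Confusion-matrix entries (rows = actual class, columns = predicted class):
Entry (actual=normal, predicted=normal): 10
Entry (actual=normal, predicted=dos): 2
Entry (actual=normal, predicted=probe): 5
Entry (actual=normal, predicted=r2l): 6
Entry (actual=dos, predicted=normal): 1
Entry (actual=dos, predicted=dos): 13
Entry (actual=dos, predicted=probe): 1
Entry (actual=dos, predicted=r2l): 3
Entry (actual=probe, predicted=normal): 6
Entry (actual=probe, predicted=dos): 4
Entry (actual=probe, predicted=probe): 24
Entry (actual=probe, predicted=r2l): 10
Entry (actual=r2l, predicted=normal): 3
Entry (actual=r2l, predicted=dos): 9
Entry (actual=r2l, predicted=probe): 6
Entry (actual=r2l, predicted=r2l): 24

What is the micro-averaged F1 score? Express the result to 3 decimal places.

0.559

Micro-averaging pools counts across classes: ΣTP=71, ΣFP=56, ΣFN=56.
Micro-F1 score = 2·TP/(2·TP+FP+FN) on pooled counts = 0.559 (equals overall accuracy in single-label multiclass).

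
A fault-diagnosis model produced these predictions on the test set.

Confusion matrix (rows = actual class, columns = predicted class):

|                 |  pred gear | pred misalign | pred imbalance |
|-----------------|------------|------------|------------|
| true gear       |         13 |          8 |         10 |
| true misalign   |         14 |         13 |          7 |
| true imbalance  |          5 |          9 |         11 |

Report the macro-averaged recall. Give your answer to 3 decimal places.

0.414

Per-class recall (TP/(TP+FN)):
  gear: TP=13, FN=8+10=18 → 13/31 = 0.4194
  misalign: TP=13, FN=14+7=21 → 13/34 = 0.3824
  imbalance: TP=11, FN=5+9=14 → 11/25 = 0.4400
Macro-recall = mean = (0.4194 + 0.3824 + 0.4400) / 3 = 0.414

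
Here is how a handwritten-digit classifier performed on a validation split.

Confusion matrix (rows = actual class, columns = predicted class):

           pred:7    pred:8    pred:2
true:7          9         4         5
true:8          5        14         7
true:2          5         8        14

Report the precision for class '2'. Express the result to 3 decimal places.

Treat '2' as positive and all other classes as negative.
precision = TP/(TP+FP).
2: TP=14, FP=5+7=12 → 14/26 = 0.5385

0.538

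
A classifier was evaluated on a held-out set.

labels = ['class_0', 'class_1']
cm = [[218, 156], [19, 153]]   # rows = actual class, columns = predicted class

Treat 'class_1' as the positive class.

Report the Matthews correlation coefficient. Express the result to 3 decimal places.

0.443

MCC = (TP·TN − FP·FN) / √((TP+FP)(TP+FN)(TN+FP)(TN+FN))
Numerator = 153·218 − 156·19 = 30390
Denominator = √(309·172·374·237) = √4710932424 = 68636.2326
MCC = 30390 / 68636.2326 = 0.443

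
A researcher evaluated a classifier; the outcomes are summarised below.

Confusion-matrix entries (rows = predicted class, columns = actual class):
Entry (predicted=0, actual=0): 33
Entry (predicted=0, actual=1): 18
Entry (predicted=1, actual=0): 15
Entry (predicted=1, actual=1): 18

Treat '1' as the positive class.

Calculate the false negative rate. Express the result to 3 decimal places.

0.500

FNR = FN/(FN+TP) = 18/(18+18) = 0.500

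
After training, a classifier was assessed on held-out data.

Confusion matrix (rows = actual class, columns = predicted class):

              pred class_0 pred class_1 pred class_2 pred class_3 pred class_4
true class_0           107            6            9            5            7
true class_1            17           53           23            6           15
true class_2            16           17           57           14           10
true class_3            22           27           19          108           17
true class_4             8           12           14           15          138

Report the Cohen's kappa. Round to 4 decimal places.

0.5265

Observed agreement pₒ = trace/N = 463/742 = 0.62399
Expected agreement pₑ = Σ (rowᵢ·colᵢ)/N² = (134·170 + 114·115 + 114·122 + 193·148 + 187·187)/742² = 0.20585
κ = (pₒ − pₑ)/(1 − pₑ) = (0.62399 − 0.20585)/(1 − 0.20585) = 0.5265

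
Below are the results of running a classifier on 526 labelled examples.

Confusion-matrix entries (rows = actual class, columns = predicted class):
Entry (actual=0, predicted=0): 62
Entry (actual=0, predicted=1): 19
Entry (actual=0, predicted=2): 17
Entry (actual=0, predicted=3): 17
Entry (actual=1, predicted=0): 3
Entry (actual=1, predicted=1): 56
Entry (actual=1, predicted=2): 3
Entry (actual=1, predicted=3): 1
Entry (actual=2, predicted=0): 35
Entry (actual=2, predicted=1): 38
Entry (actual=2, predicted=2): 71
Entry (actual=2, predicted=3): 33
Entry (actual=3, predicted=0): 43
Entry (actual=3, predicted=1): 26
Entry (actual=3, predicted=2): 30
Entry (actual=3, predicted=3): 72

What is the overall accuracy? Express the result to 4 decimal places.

Accuracy = trace / total = (62+56+71+72=261) / 526 = 261/526 = 0.4962

0.4962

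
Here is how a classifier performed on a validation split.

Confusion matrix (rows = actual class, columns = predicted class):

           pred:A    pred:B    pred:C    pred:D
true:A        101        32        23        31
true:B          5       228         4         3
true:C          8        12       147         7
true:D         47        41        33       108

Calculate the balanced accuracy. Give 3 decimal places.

0.702

Balanced accuracy = mean of per-class recall.
  A: recall = 101/187 = 0.5401
  B: recall = 228/240 = 0.9500
  C: recall = 147/174 = 0.8448
  D: recall = 108/229 = 0.4716
Mean = (0.5401 + 0.9500 + 0.8448 + 0.4716) / 4 = 0.702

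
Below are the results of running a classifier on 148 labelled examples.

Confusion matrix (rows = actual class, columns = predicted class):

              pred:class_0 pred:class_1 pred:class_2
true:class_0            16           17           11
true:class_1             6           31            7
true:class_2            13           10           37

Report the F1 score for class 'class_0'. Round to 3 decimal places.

Treat 'class_0' as positive and all other classes as negative.
F1 score = 2·TP/(2·TP+FP+FN).
class_0: TP=16, FP=6+13=19, FN=17+11=28 → 32/79 = 0.4051

0.405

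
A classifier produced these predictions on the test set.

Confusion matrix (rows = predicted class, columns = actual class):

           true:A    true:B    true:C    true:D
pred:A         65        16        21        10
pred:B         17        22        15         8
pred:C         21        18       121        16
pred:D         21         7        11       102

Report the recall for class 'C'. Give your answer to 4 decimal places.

0.7202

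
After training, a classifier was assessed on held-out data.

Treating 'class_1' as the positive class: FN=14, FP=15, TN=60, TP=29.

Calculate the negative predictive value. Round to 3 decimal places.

0.811

NPV = TN/(TN+FN) = 60/(60+14) = 0.811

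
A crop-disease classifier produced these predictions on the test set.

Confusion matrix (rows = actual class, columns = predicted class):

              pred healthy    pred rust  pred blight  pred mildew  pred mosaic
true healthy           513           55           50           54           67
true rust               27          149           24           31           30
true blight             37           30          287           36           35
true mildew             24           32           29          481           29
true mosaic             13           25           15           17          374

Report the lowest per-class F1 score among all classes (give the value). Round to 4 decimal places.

0.5399

Per-class F1 score (2·TP/(2·TP+FP+FN)):
  healthy: TP=513, FP=27+37+24+13=101, FN=55+50+54+67=226 → 1026/1353 = 0.75831
  rust: TP=149, FP=55+30+32+25=142, FN=27+24+31+30=112 → 298/552 = 0.53986
  blight: TP=287, FP=50+24+29+15=118, FN=37+30+36+35=138 → 574/830 = 0.69157
  mildew: TP=481, FP=54+31+36+17=138, FN=24+32+29+29=114 → 962/1214 = 0.79242
  mosaic: TP=374, FP=67+30+35+29=161, FN=13+25+15+17=70 → 748/979 = 0.76404
Lowest is class 'rust' with F1 score = 0.5399.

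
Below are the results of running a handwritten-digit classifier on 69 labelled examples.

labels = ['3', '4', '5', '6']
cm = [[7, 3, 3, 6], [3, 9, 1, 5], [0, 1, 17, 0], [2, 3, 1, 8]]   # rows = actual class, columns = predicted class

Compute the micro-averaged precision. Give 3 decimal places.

0.594

Micro-averaging pools counts across classes: ΣTP=41, ΣFP=28, ΣFN=28.
Micro-precision = TP/(TP+FP) on pooled counts = 0.594 (equals overall accuracy in single-label multiclass).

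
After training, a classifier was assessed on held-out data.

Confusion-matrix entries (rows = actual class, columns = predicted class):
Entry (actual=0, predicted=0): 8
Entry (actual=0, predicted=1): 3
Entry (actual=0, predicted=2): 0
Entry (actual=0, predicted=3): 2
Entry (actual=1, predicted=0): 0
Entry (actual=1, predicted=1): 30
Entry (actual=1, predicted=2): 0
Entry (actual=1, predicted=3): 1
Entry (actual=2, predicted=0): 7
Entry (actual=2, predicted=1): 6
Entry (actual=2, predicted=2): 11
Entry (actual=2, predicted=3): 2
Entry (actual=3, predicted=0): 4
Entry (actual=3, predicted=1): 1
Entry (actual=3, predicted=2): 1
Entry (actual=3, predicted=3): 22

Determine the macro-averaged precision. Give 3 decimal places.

0.726

Per-class precision (TP/(TP+FP)):
  0: TP=8, FP=0+7+4=11 → 8/19 = 0.4211
  1: TP=30, FP=3+6+1=10 → 30/40 = 0.7500
  2: TP=11, FP=0+0+1=1 → 11/12 = 0.9167
  3: TP=22, FP=2+1+2=5 → 22/27 = 0.8148
Macro-precision = mean = (0.4211 + 0.7500 + 0.9167 + 0.8148) / 4 = 0.726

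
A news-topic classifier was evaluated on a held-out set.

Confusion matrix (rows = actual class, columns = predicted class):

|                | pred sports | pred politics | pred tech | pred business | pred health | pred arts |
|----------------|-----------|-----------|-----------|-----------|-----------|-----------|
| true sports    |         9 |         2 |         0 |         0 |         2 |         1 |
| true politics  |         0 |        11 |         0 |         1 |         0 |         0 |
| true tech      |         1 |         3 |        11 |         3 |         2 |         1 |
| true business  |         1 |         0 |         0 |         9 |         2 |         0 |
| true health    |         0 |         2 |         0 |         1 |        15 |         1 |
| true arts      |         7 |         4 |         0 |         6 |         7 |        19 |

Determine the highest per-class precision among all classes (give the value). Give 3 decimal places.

Per-class precision (TP/(TP+FP)):
  sports: TP=9, FP=0+1+1+0+7=9 → 9/18 = 0.5000
  politics: TP=11, FP=2+3+0+2+4=11 → 11/22 = 0.5000
  tech: TP=11, FP=0+0+0+0+0=0 → 11/11 = 1.0000
  business: TP=9, FP=0+1+3+1+6=11 → 9/20 = 0.4500
  health: TP=15, FP=2+0+2+2+7=13 → 15/28 = 0.5357
  arts: TP=19, FP=1+0+1+0+1=3 → 19/22 = 0.8636
Highest is class 'tech' with precision = 1.000.

1.000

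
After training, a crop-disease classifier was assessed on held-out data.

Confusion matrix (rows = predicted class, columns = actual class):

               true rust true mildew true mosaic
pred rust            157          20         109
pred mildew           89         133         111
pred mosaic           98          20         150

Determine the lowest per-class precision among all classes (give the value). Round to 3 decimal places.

Per-class precision (TP/(TP+FP)):
  rust: TP=157, FP=20+109=129 → 157/286 = 0.5490
  mildew: TP=133, FP=89+111=200 → 133/333 = 0.3994
  mosaic: TP=150, FP=98+20=118 → 150/268 = 0.5597
Lowest is class 'mildew' with precision = 0.399.

0.399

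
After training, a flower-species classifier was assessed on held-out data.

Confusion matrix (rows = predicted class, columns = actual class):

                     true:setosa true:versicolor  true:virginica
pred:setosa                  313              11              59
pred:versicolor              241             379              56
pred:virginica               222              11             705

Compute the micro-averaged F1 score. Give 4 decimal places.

0.6995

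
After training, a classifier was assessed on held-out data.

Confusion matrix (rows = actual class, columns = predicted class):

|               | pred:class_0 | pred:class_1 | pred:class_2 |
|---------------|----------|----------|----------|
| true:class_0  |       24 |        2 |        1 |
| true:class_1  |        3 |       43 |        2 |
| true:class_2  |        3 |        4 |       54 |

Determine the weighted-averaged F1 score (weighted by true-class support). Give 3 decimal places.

Per-class F1 score (2·TP/(2·TP+FP+FN)):
  class_0: TP=24, FP=3+3=6, FN=2+1=3 → 48/57 = 0.8421
  class_1: TP=43, FP=2+4=6, FN=3+2=5 → 86/97 = 0.8866
  class_2: TP=54, FP=1+2=3, FN=3+4=7 → 108/118 = 0.9153
Weighted-F1 score = Σ (supportᵢ/N)·F1 scoreᵢ with N=136: (27/136)·0.8421 + (48/136)·0.8866 + (61/136)·0.9153 = 0.891

0.891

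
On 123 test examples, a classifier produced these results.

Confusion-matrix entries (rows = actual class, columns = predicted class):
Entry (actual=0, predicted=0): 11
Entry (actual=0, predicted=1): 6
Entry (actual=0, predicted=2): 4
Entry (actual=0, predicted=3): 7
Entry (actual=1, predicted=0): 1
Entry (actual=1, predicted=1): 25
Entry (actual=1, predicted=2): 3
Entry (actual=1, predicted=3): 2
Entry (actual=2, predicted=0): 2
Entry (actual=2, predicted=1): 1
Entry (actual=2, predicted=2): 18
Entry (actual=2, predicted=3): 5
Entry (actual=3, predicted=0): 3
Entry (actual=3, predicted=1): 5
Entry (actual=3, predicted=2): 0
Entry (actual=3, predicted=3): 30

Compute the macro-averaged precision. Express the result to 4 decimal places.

Per-class precision (TP/(TP+FP)):
  0: TP=11, FP=1+2+3=6 → 11/17 = 0.64706
  1: TP=25, FP=6+1+5=12 → 25/37 = 0.67568
  2: TP=18, FP=4+3+0=7 → 18/25 = 0.72000
  3: TP=30, FP=7+2+5=14 → 30/44 = 0.68182
Macro-precision = mean = (0.64706 + 0.67568 + 0.72000 + 0.68182) / 4 = 0.6811

0.6811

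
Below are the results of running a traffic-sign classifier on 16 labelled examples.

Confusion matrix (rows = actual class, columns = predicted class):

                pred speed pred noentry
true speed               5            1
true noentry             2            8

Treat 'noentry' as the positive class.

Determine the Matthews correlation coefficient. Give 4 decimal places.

0.6181

MCC = (TP·TN − FP·FN) / √((TP+FP)(TP+FN)(TN+FP)(TN+FN))
Numerator = 8·5 − 1·2 = 38
Denominator = √(9·10·6·7) = √3780 = 61.4817
MCC = 38 / 61.4817 = 0.6181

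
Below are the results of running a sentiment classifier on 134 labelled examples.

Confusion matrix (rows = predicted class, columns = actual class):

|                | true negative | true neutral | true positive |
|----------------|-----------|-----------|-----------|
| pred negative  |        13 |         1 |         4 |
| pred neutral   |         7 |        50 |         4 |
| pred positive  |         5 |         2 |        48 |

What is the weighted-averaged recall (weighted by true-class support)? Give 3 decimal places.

0.828

Per-class recall (TP/(TP+FN)):
  negative: TP=13, FN=7+5=12 → 13/25 = 0.5200
  neutral: TP=50, FN=1+2=3 → 50/53 = 0.9434
  positive: TP=48, FN=4+4=8 → 48/56 = 0.8571
Weighted-recall = Σ (supportᵢ/N)·recallᵢ with N=134: (25/134)·0.5200 + (53/134)·0.9434 + (56/134)·0.8571 = 0.828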